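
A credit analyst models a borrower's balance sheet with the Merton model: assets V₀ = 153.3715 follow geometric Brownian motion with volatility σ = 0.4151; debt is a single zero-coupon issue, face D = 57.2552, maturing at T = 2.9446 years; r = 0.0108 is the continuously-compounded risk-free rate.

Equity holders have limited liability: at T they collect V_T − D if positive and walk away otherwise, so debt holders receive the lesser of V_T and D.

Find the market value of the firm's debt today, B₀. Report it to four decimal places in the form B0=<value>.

d₁ = [ln(V₀/D) + (r + σ²/2)T] / (σ√T)
   = [ln(153.3715/57.2552) + (0.0108 + 0.5·0.4151²)·2.9446] / (0.4151·√2.9446)
   = [0.985345 + 0.285491] / 0.712305 = 1.784117
d₂ = d₁ − σ√T = 1.784117 − 0.712305 = 1.071812
N(d₁) = 0.962798,  N(d₂) = 0.858098,  e^(−rT) = 0.968699
E₀ = V₀·N(d₁) − D·e^(−rT)·N(d₂)
   = 153.3715·0.962798 − 57.2552·0.968699·0.858098 = 100.073014
B₀ = V₀ − E₀ = 153.3715 − 100.073014 = 53.298486

B0=53.2985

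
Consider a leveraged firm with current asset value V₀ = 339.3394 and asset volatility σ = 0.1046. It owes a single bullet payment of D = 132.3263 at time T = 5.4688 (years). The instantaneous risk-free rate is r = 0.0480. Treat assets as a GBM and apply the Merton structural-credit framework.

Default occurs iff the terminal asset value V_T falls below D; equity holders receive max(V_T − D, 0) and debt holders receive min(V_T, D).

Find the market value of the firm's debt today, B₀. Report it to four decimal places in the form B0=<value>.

B0=101.7754

d₁ = [ln(V₀/D) + (r + σ²/2)T] / (σ√T)
   = [ln(339.3394/132.3263) + (0.0480 + 0.5·0.1046²)·5.4688] / (0.1046·√5.4688)
   = [0.941730 + 0.292420] / 0.244612 = 5.045337
d₂ = d₁ − σ√T = 5.045337 − 0.244612 = 4.800725
N(d₁) = 1.000000,  N(d₂) = 0.999999,  e^(−rT) = 0.769125
E₀ = V₀·N(d₁) − D·e^(−rT)·N(d₂)
   = 339.3394·1.000000 − 132.3263·0.769125·0.999999 = 237.564002
B₀ = V₀ − E₀ = 339.3394 − 237.564002 = 101.775398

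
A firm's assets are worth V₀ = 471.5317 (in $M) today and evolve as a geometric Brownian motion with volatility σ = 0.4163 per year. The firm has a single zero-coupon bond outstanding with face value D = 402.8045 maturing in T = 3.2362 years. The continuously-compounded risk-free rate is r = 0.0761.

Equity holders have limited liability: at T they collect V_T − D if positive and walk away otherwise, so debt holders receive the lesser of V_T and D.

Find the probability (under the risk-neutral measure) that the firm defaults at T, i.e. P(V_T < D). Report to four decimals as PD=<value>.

PD=0.4346

d₁ = [ln(V₀/D) + (r + σ²/2)T] / (σ√T)
   = [ln(471.5317/402.8045) + (0.0761 + 0.5·0.4163²)·3.2362] / (0.4163·√3.2362)
   = [0.157535 + 0.526701] / 0.748900 = 0.913654
d₂ = d₁ − σ√T = 0.913654 − 0.748900 = 0.164753
risk-neutral PD = N(−d₂) = N(-0.164753) = 0.434569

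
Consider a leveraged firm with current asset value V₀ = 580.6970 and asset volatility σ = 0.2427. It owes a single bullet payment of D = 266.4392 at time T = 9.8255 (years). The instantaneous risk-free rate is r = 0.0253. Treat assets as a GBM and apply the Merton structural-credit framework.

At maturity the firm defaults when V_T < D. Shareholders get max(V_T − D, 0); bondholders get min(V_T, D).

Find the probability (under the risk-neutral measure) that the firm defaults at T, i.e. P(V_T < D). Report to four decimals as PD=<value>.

PD=0.1659

d₁ = [ln(V₀/D) + (r + σ²/2)T] / (σ√T)
   = [ln(580.6970/266.4392) + (0.0253 + 0.5·0.2427²)·9.8255] / (0.2427·√9.8255)
   = [0.779083 + 0.537962] / 0.760759 = 1.731225
d₂ = d₁ − σ√T = 1.731225 − 0.760759 = 0.970466
risk-neutral PD = N(−d₂) = N(-0.970466) = 0.165907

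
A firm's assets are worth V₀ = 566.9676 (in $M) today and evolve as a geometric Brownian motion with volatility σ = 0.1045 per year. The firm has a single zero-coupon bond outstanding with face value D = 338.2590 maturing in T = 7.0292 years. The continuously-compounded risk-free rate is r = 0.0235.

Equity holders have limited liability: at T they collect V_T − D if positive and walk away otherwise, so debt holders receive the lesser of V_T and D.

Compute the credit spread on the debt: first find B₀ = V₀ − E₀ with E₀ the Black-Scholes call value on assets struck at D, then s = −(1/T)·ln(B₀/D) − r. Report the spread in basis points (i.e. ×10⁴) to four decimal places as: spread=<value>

d₁ = [ln(V₀/D) + (r + σ²/2)T] / (σ√T)
   = [ln(566.9676/338.2590) + (0.0235 + 0.5·0.1045²)·7.0292] / (0.1045·√7.0292)
   = [0.516490 + 0.203567] / 0.277057 = 2.598948
d₂ = d₁ − σ√T = 2.598948 − 0.277057 = 2.321890
N(d₁) = 0.995324,  N(d₂) = 0.989881,  e^(−rT) = 0.847736
E₀ = V₀·N(d₁) − D·e^(−rT)·N(d₂)
   = 566.9676·0.995324 − 338.2590·0.847736·0.989881 = 280.464250
B₀ = V₀ − E₀ = 566.9676 − 280.464250 = 286.503350
spread = −(1/T)·ln(B₀/D) − r = −(1/7.0292)·ln(286.503350/338.2590) − 0.0235 = 0.00012454
in basis points: 0.00012454 × 10⁴ = 1.2454 bp

spread=1.2454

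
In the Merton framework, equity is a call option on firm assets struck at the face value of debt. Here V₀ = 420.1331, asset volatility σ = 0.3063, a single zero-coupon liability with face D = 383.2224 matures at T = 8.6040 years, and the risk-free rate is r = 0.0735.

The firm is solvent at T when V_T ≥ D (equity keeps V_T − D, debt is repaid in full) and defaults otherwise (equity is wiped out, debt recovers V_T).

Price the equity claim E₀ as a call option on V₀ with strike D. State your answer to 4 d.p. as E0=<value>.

E0=245.9622

d₁ = [ln(V₀/D) + (r + σ²/2)T] / (σ√T)
   = [ln(420.1331/383.2224) + (0.0735 + 0.5·0.3063²)·8.6040] / (0.3063·√8.6040)
   = [0.091956 + 1.036006] / 0.898457 = 1.255444
d₂ = d₁ − σ√T = 1.255444 − 0.898457 = 0.356987
N(d₁) = 0.895341,  N(d₂) = 0.639449,  e^(−rT) = 0.531318
E₀ = V₀·N(d₁) − D·e^(−rT)·N(d₂)
   = 420.1331·0.895341 − 383.2224·0.531318·0.639449 = 245.962229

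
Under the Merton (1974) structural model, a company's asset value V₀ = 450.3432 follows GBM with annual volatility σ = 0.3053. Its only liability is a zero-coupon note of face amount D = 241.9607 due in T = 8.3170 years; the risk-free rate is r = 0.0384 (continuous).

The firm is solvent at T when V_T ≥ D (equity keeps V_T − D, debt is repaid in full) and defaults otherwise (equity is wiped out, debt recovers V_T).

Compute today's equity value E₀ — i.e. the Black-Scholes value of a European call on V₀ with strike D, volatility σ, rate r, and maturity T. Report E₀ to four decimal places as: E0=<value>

E0=291.5276

d₁ = [ln(V₀/D) + (r + σ²/2)T] / (σ√T)
   = [ln(450.3432/241.9607) + (0.0384 + 0.5·0.3053²)·8.3170] / (0.3053·√8.3170)
   = [0.621235 + 0.706979] / 0.880461 = 1.508543
d₂ = d₁ − σ√T = 1.508543 − 0.880461 = 0.628082
N(d₁) = 0.934292,  N(d₂) = 0.735025,  e^(−rT) = 0.726605
E₀ = V₀·N(d₁) − D·e^(−rT)·N(d₂)
   = 450.3432·0.934292 − 241.9607·0.726605·0.735025 = 291.527589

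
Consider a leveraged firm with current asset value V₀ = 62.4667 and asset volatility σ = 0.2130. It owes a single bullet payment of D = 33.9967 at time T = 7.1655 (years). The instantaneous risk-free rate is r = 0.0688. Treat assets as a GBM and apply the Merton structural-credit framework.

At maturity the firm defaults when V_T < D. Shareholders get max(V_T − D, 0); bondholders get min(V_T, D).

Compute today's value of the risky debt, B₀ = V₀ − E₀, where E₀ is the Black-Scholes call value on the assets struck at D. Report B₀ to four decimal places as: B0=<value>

d₁ = [ln(V₀/D) + (r + σ²/2)T] / (σ√T)
   = [ln(62.4667/33.9967) + (0.0688 + 0.5·0.2130²)·7.1655] / (0.2130·√7.1655)
   = [0.608370 + 0.655532] / 0.570168 = 2.216719
d₂ = d₁ − σ√T = 2.216719 − 0.570168 = 1.646551
N(d₁) = 0.986679,  N(d₂) = 0.950175,  e^(−rT) = 0.610800
E₀ = V₀·N(d₁) − D·e^(−rT)·N(d₂)
   = 62.4667·0.986679 − 33.9967·0.610800·0.950175 = 41.904030
B₀ = V₀ − E₀ = 62.4667 − 41.904030 = 20.562670

B0=20.5627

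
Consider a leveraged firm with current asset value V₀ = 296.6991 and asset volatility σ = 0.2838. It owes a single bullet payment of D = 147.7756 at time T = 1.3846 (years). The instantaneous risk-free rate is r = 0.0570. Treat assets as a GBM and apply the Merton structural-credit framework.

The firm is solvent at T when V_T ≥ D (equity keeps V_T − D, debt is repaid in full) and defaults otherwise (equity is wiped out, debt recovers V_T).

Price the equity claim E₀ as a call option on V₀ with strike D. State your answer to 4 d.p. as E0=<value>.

d₁ = [ln(V₀/D) + (r + σ²/2)T] / (σ√T)
   = [ln(296.6991/147.7756) + (0.0570 + 0.5·0.2838²)·1.3846] / (0.2838·√1.3846)
   = [0.697024 + 0.134682] / 0.333945 = 2.490548
d₂ = d₁ − σ√T = 2.490548 − 0.333945 = 2.156603
N(d₁) = 0.993623,  N(d₂) = 0.984482,  e^(−rT) = 0.924112
E₀ = V₀·N(d₁) − D·e^(−rT)·N(d₂)
   = 296.6991·0.993623 − 147.7756·0.924112·0.984482 = 160.364975

E0=160.3650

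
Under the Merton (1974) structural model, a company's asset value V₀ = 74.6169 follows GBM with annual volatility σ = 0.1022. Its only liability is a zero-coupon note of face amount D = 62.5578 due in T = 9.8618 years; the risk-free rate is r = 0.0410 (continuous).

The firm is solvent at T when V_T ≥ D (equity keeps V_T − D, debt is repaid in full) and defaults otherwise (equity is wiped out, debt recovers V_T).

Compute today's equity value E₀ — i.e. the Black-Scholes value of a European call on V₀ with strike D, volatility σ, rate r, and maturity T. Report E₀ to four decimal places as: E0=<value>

E0=33.1120

d₁ = [ln(V₀/D) + (r + σ²/2)T] / (σ√T)
   = [ln(74.6169/62.5578) + (0.0410 + 0.5·0.1022²)·9.8618] / (0.1022·√9.8618)
   = [0.176276 + 0.455836] / 0.320944 = 1.969542
d₂ = d₁ − σ√T = 1.969542 − 0.320944 = 1.648598
N(d₁) = 0.975555,  N(d₂) = 0.950385,  e^(−rT) = 0.667421
E₀ = V₀·N(d₁) − D·e^(−rT)·N(d₂)
   = 74.6169·0.975555 − 62.5578·0.667421·0.950385 = 33.111994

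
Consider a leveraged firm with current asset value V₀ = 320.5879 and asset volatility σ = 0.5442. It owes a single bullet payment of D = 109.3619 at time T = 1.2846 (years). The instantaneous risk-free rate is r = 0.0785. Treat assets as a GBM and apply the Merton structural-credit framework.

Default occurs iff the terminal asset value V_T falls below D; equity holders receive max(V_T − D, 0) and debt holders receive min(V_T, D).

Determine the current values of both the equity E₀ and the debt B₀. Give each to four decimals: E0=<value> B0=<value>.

d₁ = [ln(V₀/D) + (r + σ²/2)T] / (σ√T)
   = [ln(320.5879/109.3619) + (0.0785 + 0.5·0.5442²)·1.2846] / (0.5442·√1.2846)
   = [1.075494 + 0.291061] / 0.616797 = 2.215565
d₂ = d₁ − σ√T = 2.215565 − 0.616797 = 1.598767
N(d₁) = 0.986639,  N(d₂) = 0.945064,  e^(−rT) = 0.904077
E₀ = V₀·N(d₁) − D·e^(−rT)·N(d₂)
   = 320.5879·0.986639 − 109.3619·0.904077·0.945064 = 222.864711
B₀ = V₀ − E₀ = 320.5879 − 222.864711 = 97.723189

E0=222.8647 B0=97.7232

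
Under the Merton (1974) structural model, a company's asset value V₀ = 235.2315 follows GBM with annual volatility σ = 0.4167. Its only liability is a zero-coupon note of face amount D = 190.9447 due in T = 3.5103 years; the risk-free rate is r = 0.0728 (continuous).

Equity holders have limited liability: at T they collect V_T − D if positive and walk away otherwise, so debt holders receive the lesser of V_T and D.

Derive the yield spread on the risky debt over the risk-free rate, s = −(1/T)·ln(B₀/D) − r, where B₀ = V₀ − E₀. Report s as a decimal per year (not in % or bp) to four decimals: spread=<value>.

spread=0.0500

d₁ = [ln(V₀/D) + (r + σ²/2)T] / (σ√T)
   = [ln(235.2315/190.9447) + (0.0728 + 0.5·0.4167²)·3.5103] / (0.4167·√3.5103)
   = [0.208586 + 0.560312] / 0.780721 = 0.984857
d₂ = d₁ − σ√T = 0.984857 − 0.780721 = 0.204137
N(d₁) = 0.837653,  N(d₂) = 0.580877,  e^(−rT) = 0.774491
E₀ = V₀·N(d₁) − D·e^(−rT)·N(d₂)
   = 235.2315·0.837653 − 190.9447·0.774491·0.580877 = 111.139484
B₀ = V₀ − E₀ = 235.2315 − 111.139484 = 124.092016
spread = −(1/T)·ln(B₀/D) − r = −(1/3.5103)·ln(124.092016/190.9447) − 0.0728 = 0.04997028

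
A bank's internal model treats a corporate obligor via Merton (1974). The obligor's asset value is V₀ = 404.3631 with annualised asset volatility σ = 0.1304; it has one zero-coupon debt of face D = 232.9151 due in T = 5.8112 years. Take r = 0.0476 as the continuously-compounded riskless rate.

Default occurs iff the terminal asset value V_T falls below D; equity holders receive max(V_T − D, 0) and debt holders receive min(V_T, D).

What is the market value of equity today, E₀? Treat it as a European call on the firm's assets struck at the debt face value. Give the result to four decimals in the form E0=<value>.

d₁ = [ln(V₀/D) + (r + σ²/2)T] / (σ√T)
   = [ln(404.3631/232.9151) + (0.0476 + 0.5·0.1304²)·5.8112] / (0.1304·√5.8112)
   = [0.551639 + 0.326020] / 0.314348 = 2.792001
d₂ = d₁ − σ√T = 2.792001 − 0.314348 = 2.477653
N(d₁) = 0.997381,  N(d₂) = 0.993388,  e^(−rT) = 0.758348
E₀ = V₀·N(d₁) − D·e^(−rT)·N(d₂)
   = 404.3631·0.997381 − 232.9151·0.758348·0.993388 = 227.841315

E0=227.8413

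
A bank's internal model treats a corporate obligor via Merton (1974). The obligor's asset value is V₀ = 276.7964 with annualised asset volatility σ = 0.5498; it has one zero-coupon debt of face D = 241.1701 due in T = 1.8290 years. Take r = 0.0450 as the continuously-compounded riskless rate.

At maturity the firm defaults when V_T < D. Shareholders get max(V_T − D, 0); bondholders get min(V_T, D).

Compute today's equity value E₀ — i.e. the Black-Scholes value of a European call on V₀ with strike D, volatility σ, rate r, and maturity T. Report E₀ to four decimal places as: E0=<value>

d₁ = [ln(V₀/D) + (r + σ²/2)T] / (σ√T)
   = [ln(276.7964/241.1701) + (0.0450 + 0.5·0.5498²)·1.8290] / (0.5498·√1.8290)
   = [0.137780 + 0.358740] / 0.743552 = 0.667767
d₂ = d₁ − σ√T = 0.667767 − 0.743552 = -0.075785
N(d₁) = 0.747859,  N(d₂) = 0.469795,  e^(−rT) = 0.920991
E₀ = V₀·N(d₁) − D·e^(−rT)·N(d₂)
   = 276.7964·0.747859 − 241.1701·0.920991·0.469795 = 102.655904

E0=102.6559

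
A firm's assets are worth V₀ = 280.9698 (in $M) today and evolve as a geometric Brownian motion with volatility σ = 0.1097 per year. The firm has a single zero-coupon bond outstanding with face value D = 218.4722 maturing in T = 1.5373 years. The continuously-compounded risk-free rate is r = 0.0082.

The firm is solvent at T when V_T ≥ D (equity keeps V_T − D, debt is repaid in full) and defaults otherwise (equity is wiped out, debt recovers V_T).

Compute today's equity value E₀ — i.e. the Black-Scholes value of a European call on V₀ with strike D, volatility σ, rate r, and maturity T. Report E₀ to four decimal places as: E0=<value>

E0=65.5651

d₁ = [ln(V₀/D) + (r + σ²/2)T] / (σ√T)
   = [ln(280.9698/218.4722) + (0.0082 + 0.5·0.1097²)·1.5373] / (0.1097·√1.5373)
   = [0.251588 + 0.021856] / 0.136015 = 2.010402
d₂ = d₁ − σ√T = 2.010402 − 0.136015 = 1.874387
N(d₁) = 0.977806,  N(d₂) = 0.969561,  e^(−rT) = 0.987473
E₀ = V₀·N(d₁) − D·e^(−rT)·N(d₂)
   = 280.9698·0.977806 − 218.4722·0.987473·0.969561 = 65.565079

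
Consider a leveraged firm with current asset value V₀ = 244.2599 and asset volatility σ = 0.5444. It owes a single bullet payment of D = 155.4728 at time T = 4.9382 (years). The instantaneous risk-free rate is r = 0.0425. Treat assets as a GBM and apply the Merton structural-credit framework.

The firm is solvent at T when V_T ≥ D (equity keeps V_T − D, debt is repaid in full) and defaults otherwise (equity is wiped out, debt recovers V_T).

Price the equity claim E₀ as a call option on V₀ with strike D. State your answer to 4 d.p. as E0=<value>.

E0=153.6936

d₁ = [ln(V₀/D) + (r + σ²/2)T] / (σ√T)
   = [ln(244.2599/155.4728) + (0.0425 + 0.5·0.5444²)·4.9382] / (0.5444·√4.9382)
   = [0.451762 + 0.941644] / 1.209769 = 1.151795
d₂ = d₁ − σ√T = 1.151795 − 1.209769 = -0.057974
N(d₁) = 0.875297,  N(d₂) = 0.476885,  e^(−rT) = 0.810687
E₀ = V₀·N(d₁) − D·e^(−rT)·N(d₂)
   = 244.2599·0.875297 − 155.4728·0.810687·0.476885 = 153.693618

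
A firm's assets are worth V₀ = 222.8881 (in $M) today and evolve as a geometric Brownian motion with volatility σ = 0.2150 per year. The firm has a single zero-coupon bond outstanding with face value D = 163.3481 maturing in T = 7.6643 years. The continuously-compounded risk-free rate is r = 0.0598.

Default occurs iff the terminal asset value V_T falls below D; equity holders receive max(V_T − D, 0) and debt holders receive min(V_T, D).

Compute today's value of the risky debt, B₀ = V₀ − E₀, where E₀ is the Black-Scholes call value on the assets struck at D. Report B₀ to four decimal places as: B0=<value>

d₁ = [ln(V₀/D) + (r + σ²/2)T] / (σ√T)
   = [ln(222.8881/163.3481) + (0.0598 + 0.5·0.2150²)·7.6643] / (0.2150·√7.6643)
   = [0.310786 + 0.635466] / 0.595216 = 1.589763
d₂ = d₁ − σ√T = 1.589763 − 0.595216 = 0.994547
N(d₁) = 0.944056,  N(d₂) = 0.840022,  e^(−rT) = 0.632342
E₀ = V₀·N(d₁) − D·e^(−rT)·N(d₂)
   = 222.8881·0.944056 − 163.3481·0.632342·0.840022 = 123.651442
B₀ = V₀ − E₀ = 222.8881 − 123.651442 = 99.236658

B0=99.2367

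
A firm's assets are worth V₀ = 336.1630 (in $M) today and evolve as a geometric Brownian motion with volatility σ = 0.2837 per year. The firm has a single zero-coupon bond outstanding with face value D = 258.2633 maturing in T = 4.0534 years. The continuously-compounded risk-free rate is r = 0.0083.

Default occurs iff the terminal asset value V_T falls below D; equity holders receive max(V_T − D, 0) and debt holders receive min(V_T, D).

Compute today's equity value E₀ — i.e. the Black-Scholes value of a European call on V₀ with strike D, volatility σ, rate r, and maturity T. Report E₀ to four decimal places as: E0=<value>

d₁ = [ln(V₀/D) + (r + σ²/2)T] / (σ√T)
   = [ln(336.1630/258.2633) + (0.0083 + 0.5·0.2837²)·4.0534] / (0.2837·√4.0534)
   = [0.263617 + 0.196764] / 0.571175 = 0.806023
d₂ = d₁ − σ√T = 0.806023 − 0.571175 = 0.234848
N(d₁) = 0.789885,  N(d₂) = 0.592837,  e^(−rT) = 0.966916
E₀ = V₀·N(d₁) − D·e^(−rT)·N(d₂)
   = 336.1630·0.789885 − 258.2633·0.966916·0.592837 = 117.487576

E0=117.4876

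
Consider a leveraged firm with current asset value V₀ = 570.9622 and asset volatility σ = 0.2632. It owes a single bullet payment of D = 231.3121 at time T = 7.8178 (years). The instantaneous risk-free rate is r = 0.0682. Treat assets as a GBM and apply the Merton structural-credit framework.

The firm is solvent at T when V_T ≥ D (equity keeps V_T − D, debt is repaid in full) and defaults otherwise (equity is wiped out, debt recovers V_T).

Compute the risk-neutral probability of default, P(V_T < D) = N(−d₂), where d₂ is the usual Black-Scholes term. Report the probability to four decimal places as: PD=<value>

d₁ = [ln(V₀/D) + (r + σ²/2)T] / (σ√T)
   = [ln(570.9622/231.3121) + (0.0682 + 0.5·0.2632²)·7.8178] / (0.2632·√7.8178)
   = [0.903555 + 0.803960] / 0.735916 = 2.320259
d₂ = d₁ − σ√T = 2.320259 − 0.735916 = 1.584343
risk-neutral PD = N(−d₂) = N(-1.584343) = 0.056558

PD=0.0566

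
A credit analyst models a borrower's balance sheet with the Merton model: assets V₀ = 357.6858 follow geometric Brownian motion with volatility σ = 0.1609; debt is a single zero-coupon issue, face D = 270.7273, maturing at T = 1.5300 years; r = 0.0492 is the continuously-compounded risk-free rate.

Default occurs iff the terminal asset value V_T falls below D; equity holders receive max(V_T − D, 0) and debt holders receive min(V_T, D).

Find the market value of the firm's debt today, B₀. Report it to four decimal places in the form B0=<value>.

d₁ = [ln(V₀/D) + (r + σ²/2)T] / (σ√T)
   = [ln(357.6858/270.7273) + (0.0492 + 0.5·0.1609²)·1.5300] / (0.1609·√1.5300)
   = [0.278543 + 0.095081] / 0.199022 = 1.877296
d₂ = d₁ − σ√T = 1.877296 − 0.199022 = 1.678274
N(d₁) = 0.969761,  N(d₂) = 0.953353,  e^(−rT) = 0.927487
E₀ = V₀·N(d₁) − D·e^(−rT)·N(d₂)
   = 357.6858·0.969761 − 270.7273·0.927487·0.953353 = 107.486488
B₀ = V₀ − E₀ = 357.6858 − 107.486488 = 250.199312

B0=250.1993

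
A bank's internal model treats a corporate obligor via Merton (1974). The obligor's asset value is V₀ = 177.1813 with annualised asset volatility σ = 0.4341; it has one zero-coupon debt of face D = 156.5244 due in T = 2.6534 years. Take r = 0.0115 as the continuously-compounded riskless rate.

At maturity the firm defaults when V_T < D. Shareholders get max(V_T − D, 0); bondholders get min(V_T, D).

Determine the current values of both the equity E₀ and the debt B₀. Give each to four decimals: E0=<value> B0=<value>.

d₁ = [ln(V₀/D) + (r + σ²/2)T] / (σ√T)
   = [ln(177.1813/156.5244) + (0.0115 + 0.5·0.4341²)·2.6534] / (0.4341·√2.6534)
   = [0.123962 + 0.280521] / 0.707117 = 0.572017
d₂ = d₁ − σ√T = 0.572017 − 0.707117 = -0.135100
N(d₁) = 0.716345,  N(d₂) = 0.446266,  e^(−rT) = 0.969947
E₀ = V₀·N(d₁) − D·e^(−rT)·N(d₂)
   = 177.1813·0.716345 − 156.5244·0.969947·0.446266 = 59.170570
B₀ = V₀ − E₀ = 177.1813 − 59.170570 = 118.010730

E0=59.1706 B0=118.0107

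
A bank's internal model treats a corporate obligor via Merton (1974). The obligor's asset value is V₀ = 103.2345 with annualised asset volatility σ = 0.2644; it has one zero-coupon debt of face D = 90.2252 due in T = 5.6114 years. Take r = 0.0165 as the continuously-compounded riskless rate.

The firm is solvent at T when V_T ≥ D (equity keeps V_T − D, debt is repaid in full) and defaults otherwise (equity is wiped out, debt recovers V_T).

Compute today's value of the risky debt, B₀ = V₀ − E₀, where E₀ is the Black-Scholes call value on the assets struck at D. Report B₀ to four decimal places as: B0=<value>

B0=68.5117

d₁ = [ln(V₀/D) + (r + σ²/2)T] / (σ√T)
   = [ln(103.2345/90.2252) + (0.0165 + 0.5·0.2644²)·5.6114] / (0.2644·√5.6114)
   = [0.134694 + 0.288727] / 0.626321 = 0.676045
d₂ = d₁ − σ√T = 0.676045 − 0.626321 = 0.049724
N(d₁) = 0.750494,  N(d₂) = 0.519829,  e^(−rT) = 0.911569
E₀ = V₀·N(d₁) − D·e^(−rT)·N(d₂)
   = 103.2345·0.750494 − 90.2252·0.911569·0.519829 = 34.722778
B₀ = V₀ − E₀ = 103.2345 − 34.722778 = 68.511722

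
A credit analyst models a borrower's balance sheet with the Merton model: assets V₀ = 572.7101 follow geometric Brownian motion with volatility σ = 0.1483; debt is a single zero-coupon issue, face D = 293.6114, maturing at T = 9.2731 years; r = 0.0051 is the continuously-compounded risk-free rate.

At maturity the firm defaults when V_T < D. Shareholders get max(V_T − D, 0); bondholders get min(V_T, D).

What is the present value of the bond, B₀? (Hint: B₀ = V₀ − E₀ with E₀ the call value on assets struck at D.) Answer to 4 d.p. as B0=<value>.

B0=275.7671

d₁ = [ln(V₀/D) + (r + σ²/2)T] / (σ√T)
   = [ln(572.7101/293.6114) + (0.0051 + 0.5·0.1483²)·9.2731] / (0.1483·√9.2731)
   = [0.668123 + 0.149264] / 0.451600 = 1.809980
d₂ = d₁ − σ√T = 1.809980 − 0.451600 = 1.358381
N(d₁) = 0.964851,  N(d₂) = 0.912829,  e^(−rT) = 0.953808
E₀ = V₀·N(d₁) − D·e^(−rT)·N(d₂)
   = 572.7101·0.964851 − 293.6114·0.953808·0.912829 = 296.943024
B₀ = V₀ − E₀ = 572.7101 − 296.943024 = 275.767076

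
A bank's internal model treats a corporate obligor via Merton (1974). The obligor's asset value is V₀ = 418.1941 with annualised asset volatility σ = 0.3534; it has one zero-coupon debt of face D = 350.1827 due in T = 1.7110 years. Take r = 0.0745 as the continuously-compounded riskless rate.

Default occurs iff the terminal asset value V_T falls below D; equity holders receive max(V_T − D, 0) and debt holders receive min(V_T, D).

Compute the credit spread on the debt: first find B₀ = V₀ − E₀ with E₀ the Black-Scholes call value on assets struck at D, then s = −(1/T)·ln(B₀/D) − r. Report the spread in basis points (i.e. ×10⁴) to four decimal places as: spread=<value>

spread=494.3559

d₁ = [ln(V₀/D) + (r + σ²/2)T] / (σ√T)
   = [ln(418.1941/350.1827) + (0.0745 + 0.5·0.3534²)·1.7110] / (0.3534·√1.7110)
   = [0.177491 + 0.234314] / 0.462266 = 0.890840
d₂ = d₁ − σ√T = 0.890840 − 0.462266 = 0.428575
N(d₁) = 0.813493,  N(d₂) = 0.665884,  e^(−rT) = 0.880320
E₀ = V₀·N(d₁) − D·e^(−rT)·N(d₂)
   = 418.1941·0.813493 − 350.1827·0.880320·0.665884 = 134.923899
B₀ = V₀ − E₀ = 418.1941 − 134.923899 = 283.270201
spread = −(1/T)·ln(B₀/D) − r = −(1/1.7110)·ln(283.270201/350.1827) − 0.0745 = 0.04943559
in basis points: 0.04943559 × 10⁴ = 494.3559 bp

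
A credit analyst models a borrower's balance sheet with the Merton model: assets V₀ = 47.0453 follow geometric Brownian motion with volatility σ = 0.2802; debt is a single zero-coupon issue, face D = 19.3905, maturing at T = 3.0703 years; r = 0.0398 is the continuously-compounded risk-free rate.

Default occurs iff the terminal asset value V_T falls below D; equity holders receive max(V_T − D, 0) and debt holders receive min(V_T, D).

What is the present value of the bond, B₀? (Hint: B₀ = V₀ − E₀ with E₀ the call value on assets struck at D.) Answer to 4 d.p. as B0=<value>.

B0=17.0602

d₁ = [ln(V₀/D) + (r + σ²/2)T] / (σ√T)
   = [ln(47.0453/19.3905) + (0.0398 + 0.5·0.2802²)·3.0703] / (0.2802·√3.0703)
   = [0.886328 + 0.242726] / 0.490974 = 2.299619
d₂ = d₁ − σ√T = 2.299619 − 0.490974 = 1.808645
N(d₁) = 0.989265,  N(d₂) = 0.964747,  e^(−rT) = 0.884973
E₀ = V₀·N(d₁) − D·e^(−rT)·N(d₂)
   = 47.0453·0.989265 − 19.3905·0.884973·0.964747 = 29.985146
B₀ = V₀ − E₀ = 47.0453 − 29.985146 = 17.060154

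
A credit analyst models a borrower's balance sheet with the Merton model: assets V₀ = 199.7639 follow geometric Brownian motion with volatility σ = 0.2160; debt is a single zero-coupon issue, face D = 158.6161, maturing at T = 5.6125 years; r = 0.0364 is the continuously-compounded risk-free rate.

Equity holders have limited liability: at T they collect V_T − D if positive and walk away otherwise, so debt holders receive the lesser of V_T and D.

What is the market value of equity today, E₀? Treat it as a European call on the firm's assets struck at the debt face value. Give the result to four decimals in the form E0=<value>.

d₁ = [ln(V₀/D) + (r + σ²/2)T] / (σ√T)
   = [ln(199.7639/158.6161) + (0.0364 + 0.5·0.2160²)·5.6125] / (0.2160·√5.6125)
   = [0.230649 + 0.335223] / 0.511719 = 1.105826
d₂ = d₁ − σ√T = 1.105826 − 0.511719 = 0.594107
N(d₁) = 0.865599,  N(d₂) = 0.723780,  e^(−rT) = 0.815222
E₀ = V₀·N(d₁) − D·e^(−rT)·N(d₂)
   = 199.7639·0.865599 − 158.6161·0.815222·0.723780 = 79.325459

E0=79.3255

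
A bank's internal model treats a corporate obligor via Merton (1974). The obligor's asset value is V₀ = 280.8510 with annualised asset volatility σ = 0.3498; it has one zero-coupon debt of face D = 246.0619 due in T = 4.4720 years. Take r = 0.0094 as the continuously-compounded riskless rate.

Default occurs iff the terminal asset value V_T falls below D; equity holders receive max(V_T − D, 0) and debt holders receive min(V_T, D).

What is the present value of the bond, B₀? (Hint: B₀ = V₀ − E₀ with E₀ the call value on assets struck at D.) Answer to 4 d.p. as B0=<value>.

B0=181.8807

d₁ = [ln(V₀/D) + (r + σ²/2)T] / (σ√T)
   = [ln(280.8510/246.0619) + (0.0094 + 0.5·0.3498²)·4.4720] / (0.3498·√4.4720)
   = [0.132241 + 0.315634] / 0.739726 = 0.605461
d₂ = d₁ − σ√T = 0.605461 − 0.739726 = -0.134265
N(d₁) = 0.727564,  N(d₂) = 0.446597,  e^(−rT) = 0.958834
E₀ = V₀·N(d₁) − D·e^(−rT)·N(d₂)
   = 280.8510·0.727564 − 246.0619·0.958834·0.446597 = 98.970252
B₀ = V₀ − E₀ = 280.8510 − 98.970252 = 181.880748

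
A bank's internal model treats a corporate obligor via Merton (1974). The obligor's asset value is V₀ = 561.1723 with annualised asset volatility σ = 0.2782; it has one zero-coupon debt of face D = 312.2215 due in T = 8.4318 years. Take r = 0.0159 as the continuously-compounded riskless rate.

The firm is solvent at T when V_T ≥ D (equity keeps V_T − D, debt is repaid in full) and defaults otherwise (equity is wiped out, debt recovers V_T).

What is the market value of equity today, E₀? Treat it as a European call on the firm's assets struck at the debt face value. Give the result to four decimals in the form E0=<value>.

E0=318.8026

d₁ = [ln(V₀/D) + (r + σ²/2)T] / (σ√T)
   = [ln(561.1723/312.2215) + (0.0159 + 0.5·0.2782²)·8.4318] / (0.2782·√8.4318)
   = [0.586315 + 0.460356] / 0.807825 = 1.295666
d₂ = d₁ − σ√T = 1.295666 − 0.807825 = 0.487841
N(d₁) = 0.902455,  N(d₂) = 0.687169,  e^(−rT) = 0.874533
E₀ = V₀·N(d₁) − D·e^(−rT)·N(d₂)
   = 561.1723·0.902455 − 312.2215·0.874533·0.687169 = 318.802591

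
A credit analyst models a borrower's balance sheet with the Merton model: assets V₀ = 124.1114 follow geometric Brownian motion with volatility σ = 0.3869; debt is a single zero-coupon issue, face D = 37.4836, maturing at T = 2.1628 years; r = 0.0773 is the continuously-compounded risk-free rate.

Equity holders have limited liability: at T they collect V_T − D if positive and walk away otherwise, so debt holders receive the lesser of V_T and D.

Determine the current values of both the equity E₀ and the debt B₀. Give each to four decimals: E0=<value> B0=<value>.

d₁ = [ln(V₀/D) + (r + σ²/2)T] / (σ√T)
   = [ln(124.1114/37.4836) + (0.0773 + 0.5·0.3869²)·2.1628] / (0.3869·√2.1628)
   = [1.197276 + 0.329061] / 0.568993 = 2.682523
d₂ = d₁ − σ√T = 2.682523 − 0.568993 = 2.113530
N(d₁) = 0.996347,  N(d₂) = 0.982722,  e^(−rT) = 0.846044
E₀ = V₀·N(d₁) − D·e^(−rT)·N(d₂)
   = 124.1114·0.996347 − 37.4836·0.846044·0.982722 = 92.493130
B₀ = V₀ − E₀ = 124.1114 − 92.493130 = 31.618270

E0=92.4931 B0=31.6183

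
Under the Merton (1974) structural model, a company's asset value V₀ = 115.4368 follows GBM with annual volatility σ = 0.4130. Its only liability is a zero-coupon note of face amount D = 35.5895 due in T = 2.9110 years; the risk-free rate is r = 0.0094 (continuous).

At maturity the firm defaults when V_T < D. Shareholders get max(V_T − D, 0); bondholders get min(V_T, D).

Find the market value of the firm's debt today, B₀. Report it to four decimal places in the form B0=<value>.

B0=33.8676

d₁ = [ln(V₀/D) + (r + σ²/2)T] / (σ√T)
   = [ln(115.4368/35.5895) + (0.0094 + 0.5·0.4130²)·2.9110] / (0.4130·√2.9110)
   = [1.176673 + 0.275627] / 0.704646 = 2.061033
d₂ = d₁ − σ√T = 2.061033 − 0.704646 = 1.356387
N(d₁) = 0.980350,  N(d₂) = 0.912512,  e^(−rT) = 0.973008
E₀ = V₀·N(d₁) − D·e^(−rT)·N(d₂)
   = 115.4368·0.980350 − 35.5895·0.973008·0.912512 = 81.569231
B₀ = V₀ − E₀ = 115.4368 − 81.569231 = 33.867569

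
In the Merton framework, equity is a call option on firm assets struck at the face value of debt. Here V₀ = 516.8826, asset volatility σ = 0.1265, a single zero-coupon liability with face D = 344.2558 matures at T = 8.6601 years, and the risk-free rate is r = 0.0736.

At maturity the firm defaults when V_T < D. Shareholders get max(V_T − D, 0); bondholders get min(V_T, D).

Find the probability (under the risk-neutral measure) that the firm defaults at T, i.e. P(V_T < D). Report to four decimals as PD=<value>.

PD=0.0044

d₁ = [ln(V₀/D) + (r + σ²/2)T] / (σ√T)
   = [ln(516.8826/344.2558) + (0.0736 + 0.5·0.1265²)·8.6601] / (0.1265·√8.6601)
   = [0.406431 + 0.706674] / 0.372265 = 2.990088
d₂ = d₁ − σ√T = 2.990088 − 0.372265 = 2.617824
risk-neutral PD = N(−d₂) = N(-2.617824) = 0.004425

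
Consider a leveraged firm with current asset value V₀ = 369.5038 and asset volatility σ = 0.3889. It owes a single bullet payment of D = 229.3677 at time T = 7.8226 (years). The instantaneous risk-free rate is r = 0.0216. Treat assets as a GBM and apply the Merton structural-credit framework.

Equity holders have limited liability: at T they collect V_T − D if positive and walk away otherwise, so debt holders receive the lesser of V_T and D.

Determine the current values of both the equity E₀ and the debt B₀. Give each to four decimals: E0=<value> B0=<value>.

d₁ = [ln(V₀/D) + (r + σ²/2)T] / (σ√T)
   = [ln(369.5038/229.3677) + (0.0216 + 0.5·0.3889²)·7.8226] / (0.3889·√7.8226)
   = [0.476835 + 0.760526] / 1.087711 = 1.137582
d₂ = d₁ − σ√T = 1.137582 − 1.087711 = 0.049871
N(d₁) = 0.872352,  N(d₂) = 0.519887,  e^(−rT) = 0.844536
E₀ = V₀·N(d₁) − D·e^(−rT)·N(d₂)
   = 369.5038·0.872352 − 229.3677·0.844536·0.519887 = 221.630558
B₀ = V₀ − E₀ = 369.5038 − 221.630558 = 147.873242

E0=221.6306 B0=147.8732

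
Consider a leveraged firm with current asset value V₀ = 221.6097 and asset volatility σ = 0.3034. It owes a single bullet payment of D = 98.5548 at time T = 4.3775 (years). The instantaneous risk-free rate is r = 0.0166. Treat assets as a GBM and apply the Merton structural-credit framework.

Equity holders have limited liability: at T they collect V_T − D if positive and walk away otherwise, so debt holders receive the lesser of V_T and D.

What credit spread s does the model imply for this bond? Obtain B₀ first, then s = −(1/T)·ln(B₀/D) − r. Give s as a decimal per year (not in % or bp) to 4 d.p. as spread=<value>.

spread=0.0083

d₁ = [ln(V₀/D) + (r + σ²/2)T] / (σ√T)
   = [ln(221.6097/98.5548) + (0.0166 + 0.5·0.3034²)·4.3775] / (0.3034·√4.3775)
   = [0.810305 + 0.274144] / 0.634788 = 1.708365
d₂ = d₁ − σ√T = 1.708365 − 0.634788 = 1.073577
N(d₁) = 0.956216,  N(d₂) = 0.858494,  e^(−rT) = 0.929911
E₀ = V₀·N(d₁) − D·e^(−rT)·N(d₂)
   = 221.6097·0.956216 − 98.5548·0.929911·0.858494 = 133.228126
B₀ = V₀ − E₀ = 221.6097 − 133.228126 = 88.381574
spread = −(1/T)·ln(B₀/D) − r = −(1/4.3775)·ln(88.381574/98.5548) − 0.0166 = 0.00828846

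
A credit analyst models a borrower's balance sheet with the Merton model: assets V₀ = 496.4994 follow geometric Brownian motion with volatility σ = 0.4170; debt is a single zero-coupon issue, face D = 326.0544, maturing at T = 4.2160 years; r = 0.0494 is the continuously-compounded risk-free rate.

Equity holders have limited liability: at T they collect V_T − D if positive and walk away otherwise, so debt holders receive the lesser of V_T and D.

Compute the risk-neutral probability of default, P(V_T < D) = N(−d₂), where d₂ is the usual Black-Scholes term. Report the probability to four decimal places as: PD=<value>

PD=0.3797

d₁ = [ln(V₀/D) + (r + σ²/2)T] / (σ√T)
   = [ln(496.4994/326.0544) + (0.0494 + 0.5·0.4170²)·4.2160] / (0.4170·√4.2160)
   = [0.420518 + 0.574828] / 0.856222 = 1.162486
d₂ = d₁ − σ√T = 1.162486 − 0.856222 = 0.306265
risk-neutral PD = N(−d₂) = N(-0.306265) = 0.379702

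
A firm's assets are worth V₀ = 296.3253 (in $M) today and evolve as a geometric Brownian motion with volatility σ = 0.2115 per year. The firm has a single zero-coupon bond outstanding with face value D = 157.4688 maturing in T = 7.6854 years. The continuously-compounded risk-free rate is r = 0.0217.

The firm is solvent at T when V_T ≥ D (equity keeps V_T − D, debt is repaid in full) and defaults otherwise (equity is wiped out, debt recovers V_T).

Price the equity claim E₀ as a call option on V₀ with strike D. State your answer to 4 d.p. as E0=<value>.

E0=167.5433

d₁ = [ln(V₀/D) + (r + σ²/2)T] / (σ√T)
   = [ln(296.3253/157.4688) + (0.0217 + 0.5·0.2115²)·7.6854] / (0.2115·√7.6854)
   = [0.632230 + 0.338666] / 0.586332 = 1.655881
d₂ = d₁ − σ√T = 1.655881 − 0.586332 = 1.069549
N(d₁) = 0.951127,  N(d₂) = 0.857589,  e^(−rT) = 0.846392
E₀ = V₀·N(d₁) − D·e^(−rT)·N(d₂)
   = 296.3253·0.951127 − 157.4688·0.846392·0.857589 = 167.543341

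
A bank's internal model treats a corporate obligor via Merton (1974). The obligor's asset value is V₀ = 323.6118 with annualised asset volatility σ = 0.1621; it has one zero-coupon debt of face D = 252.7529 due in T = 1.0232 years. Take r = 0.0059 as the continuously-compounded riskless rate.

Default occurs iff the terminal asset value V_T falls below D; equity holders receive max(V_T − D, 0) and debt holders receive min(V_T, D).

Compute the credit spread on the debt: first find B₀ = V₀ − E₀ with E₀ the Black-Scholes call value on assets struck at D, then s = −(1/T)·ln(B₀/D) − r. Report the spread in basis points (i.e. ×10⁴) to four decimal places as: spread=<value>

spread=48.1795

d₁ = [ln(V₀/D) + (r + σ²/2)T] / (σ√T)
   = [ln(323.6118/252.7529) + (0.0059 + 0.5·0.1621²)·1.0232] / (0.1621·√1.0232)
   = [0.247132 + 0.019480] / 0.163970 = 1.625986
d₂ = d₁ − σ√T = 1.625986 − 0.163970 = 1.462016
N(d₁) = 0.948024,  N(d₂) = 0.928132,  e^(−rT) = 0.993981
E₀ = V₀·N(d₁) − D·e^(−rT)·N(d₂)
   = 323.6118·0.948024 − 252.7529·0.993981·0.928132 = 73.615599
B₀ = V₀ − E₀ = 323.6118 − 73.615599 = 249.996201
spread = −(1/T)·ln(B₀/D) − r = −(1/1.0232)·ln(249.996201/252.7529) − 0.0059 = 0.00481795
in basis points: 0.00481795 × 10⁴ = 48.1795 bp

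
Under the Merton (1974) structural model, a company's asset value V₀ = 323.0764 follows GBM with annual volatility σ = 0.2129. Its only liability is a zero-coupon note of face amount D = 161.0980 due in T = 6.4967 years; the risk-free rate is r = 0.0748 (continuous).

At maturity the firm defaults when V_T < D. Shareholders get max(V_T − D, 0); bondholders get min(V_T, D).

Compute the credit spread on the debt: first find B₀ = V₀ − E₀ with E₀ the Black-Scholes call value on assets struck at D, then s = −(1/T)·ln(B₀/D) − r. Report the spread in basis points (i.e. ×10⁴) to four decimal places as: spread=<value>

spread=7.6380

d₁ = [ln(V₀/D) + (r + σ²/2)T] / (σ√T)
   = [ln(323.0764/161.0980) + (0.0748 + 0.5·0.2129²)·6.4967] / (0.2129·√6.4967)
   = [0.695876 + 0.633189] / 0.542653 = 2.449200
d₂ = d₁ − σ√T = 2.449200 − 0.542653 = 1.906547
N(d₁) = 0.992841,  N(d₂) = 0.971710,  e^(−rT) = 0.615111
E₀ = V₀·N(d₁) − D·e^(−rT)·N(d₂)
   = 323.0764·0.992841 − 161.0980·0.615111·0.971710 = 224.473810
B₀ = V₀ − E₀ = 323.0764 − 224.473810 = 98.602590
spread = −(1/T)·ln(B₀/D) − r = −(1/6.4967)·ln(98.602590/161.0980) − 0.0748 = 0.00076380
in basis points: 0.00076380 × 10⁴ = 7.6380 bp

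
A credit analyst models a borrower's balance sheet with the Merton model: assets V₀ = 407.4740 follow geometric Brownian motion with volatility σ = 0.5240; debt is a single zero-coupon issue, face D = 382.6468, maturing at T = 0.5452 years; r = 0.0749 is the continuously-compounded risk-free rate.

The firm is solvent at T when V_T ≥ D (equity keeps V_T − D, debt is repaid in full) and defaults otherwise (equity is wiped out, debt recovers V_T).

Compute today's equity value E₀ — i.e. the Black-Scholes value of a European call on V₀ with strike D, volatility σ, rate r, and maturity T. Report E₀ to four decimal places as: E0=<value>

E0=81.5889

d₁ = [ln(V₀/D) + (r + σ²/2)T] / (σ√T)
   = [ln(407.4740/382.6468) + (0.0749 + 0.5·0.5240²)·0.5452] / (0.5240·√0.5452)
   = [0.062865 + 0.115685] / 0.386909 = 0.461477
d₂ = d₁ − σ√T = 0.461477 − 0.386909 = 0.074567
N(d₁) = 0.677772,  N(d₂) = 0.529721,  e^(−rT) = 0.959987
E₀ = V₀·N(d₁) − D·e^(−rT)·N(d₂)
   = 407.4740·0.677772 − 382.6468·0.959987·0.529721 = 81.588932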